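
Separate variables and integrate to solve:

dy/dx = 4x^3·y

Separating variables and integrating:
ln|y| = x^4 + C

General solution: y = Ce^(x^4)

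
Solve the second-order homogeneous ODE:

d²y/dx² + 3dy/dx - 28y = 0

Characteristic equation: r² + 3r - 28 = 0
Roots: r = 4, -7 (distinct real)
General solution: y = C₁e^(4x) + C₂e^(-7x)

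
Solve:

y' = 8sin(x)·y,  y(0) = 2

General solution: y = Ce^(-8cos(x))
Applying IC y(0) = 2:
Particular solution: y = 2e^(8(1-cos(x)))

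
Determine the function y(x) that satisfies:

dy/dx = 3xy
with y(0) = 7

General solution: y = Ce^(3x²/2)
Applying IC y(0) = 7:
Particular solution: y = 7e^(3x²/2)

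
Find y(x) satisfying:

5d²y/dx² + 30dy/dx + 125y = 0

Characteristic equation: 5r² + 30r + 125 = 0
Divide by 5: r² + 6r + 25 = 0
Roots: r = -3 ± 4i (complex conjugates)
General solution: y = e^(-3x)(C₁cos(4x) + C₂sin(4x))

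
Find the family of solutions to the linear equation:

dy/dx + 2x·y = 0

Using integrating factor method:

General solution: y = Ce^(-x^2)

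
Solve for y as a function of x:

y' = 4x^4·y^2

Separating variables and integrating:
-1/y = 4x^5/5 + C

General solution: y^-1 = (-4/5)x^5 + C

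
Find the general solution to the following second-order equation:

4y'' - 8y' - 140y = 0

Characteristic equation: 4r² - 8r - 140 = 0
Divide by 4: r² - 2r - 35 = 0
Roots: r = 7, -5 (distinct real)
General solution: y = C₁e^(7x) + C₂e^(-5x)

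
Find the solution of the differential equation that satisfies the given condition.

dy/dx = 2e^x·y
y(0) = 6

General solution: y = Ce^(2e^x)
Applying IC y(0) = 6:
Particular solution: y = 6e^(2(e^x - 1))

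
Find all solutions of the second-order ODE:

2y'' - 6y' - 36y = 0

Characteristic equation: 2r² - 6r - 36 = 0
Divide by 2: r² - 3r - 18 = 0
Roots: r = 6, -3 (distinct real)
General solution: y = C₁e^(6x) + C₂e^(-3x)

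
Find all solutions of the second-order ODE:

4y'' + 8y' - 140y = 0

Characteristic equation: 4r² + 8r - 140 = 0
Divide by 4: r² + 2r - 35 = 0
Roots: r = 5, -7 (distinct real)
General solution: y = C₁e^(5x) + C₂e^(-7x)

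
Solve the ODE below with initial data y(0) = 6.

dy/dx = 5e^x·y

General solution: y = Ce^(5e^x)
Applying IC y(0) = 6:
Particular solution: y = 6e^(5(e^x - 1))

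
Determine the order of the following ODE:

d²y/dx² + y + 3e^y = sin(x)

The order is 2 (highest derivative is of order 2).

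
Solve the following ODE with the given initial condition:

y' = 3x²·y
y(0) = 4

General solution: y = Ce^(x³)
Applying IC y(0) = 4:
Particular solution: y = 4e^(x³)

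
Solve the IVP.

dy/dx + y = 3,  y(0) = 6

General solution: y = 3 + Ce^(-x)
Applying y(0) = 6: C = 6 - 3 = 3
Particular solution: y = 3 + 3e^(-x)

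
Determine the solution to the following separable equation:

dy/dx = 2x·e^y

Separating variables and integrating:
-e^(-y) = x² + C

General solution: y = -ln(C - x²)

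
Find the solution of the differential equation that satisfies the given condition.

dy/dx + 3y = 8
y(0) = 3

General solution: y = 8/3 + Ce^(-3x)
Applying y(0) = 3: C = 3 - 8/3 = 1/3
Particular solution: y = 8/3 + (1/3)e^(-3x)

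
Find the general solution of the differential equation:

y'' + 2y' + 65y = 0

Characteristic equation: r² + 2r + 65 = 0
Roots: r = -1 ± 8i (complex conjugates)
General solution: y = e^(-x)(C₁cos(8x) + C₂sin(8x))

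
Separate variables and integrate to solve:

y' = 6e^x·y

Separating variables and integrating:
ln|y| = 6e^x + C

General solution: y = Ce^(6e^x)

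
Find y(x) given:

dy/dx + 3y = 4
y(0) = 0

General solution: y = 4/3 + Ce^(-3x)
Applying y(0) = 0: C = 0 - 4/3 = -4/3
Particular solution: y = 4/3 - (4/3)e^(-3x)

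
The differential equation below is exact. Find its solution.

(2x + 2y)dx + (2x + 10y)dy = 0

Verify exactness: ∂M/∂y = ∂N/∂x ✓
Find F(x,y) such that ∂F/∂x = M, ∂F/∂y = N
Solution: x² + 2xy + 5y² = C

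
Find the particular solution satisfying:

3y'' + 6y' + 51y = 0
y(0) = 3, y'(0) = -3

General solution: y = e^(-x)(C₁cos(4x) + C₂sin(4x))
Complex roots r = -1 ± 4i
Applying ICs: C₁ = 3, C₂ = 0
Particular solution: y = e^(-x)(3cos(4x))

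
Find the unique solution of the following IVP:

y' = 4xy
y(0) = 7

General solution: y = Ce^(2x²)
Applying IC y(0) = 7:
Particular solution: y = 7e^(2x²)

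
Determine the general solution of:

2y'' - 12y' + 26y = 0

Characteristic equation: 2r² - 12r + 26 = 0
Divide by 2: r² - 6r + 13 = 0
Roots: r = 3 ± 2i (complex conjugates)
General solution: y = e^(3x)(C₁cos(2x) + C₂sin(2x))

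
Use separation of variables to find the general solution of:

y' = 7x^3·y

Separating variables and integrating:
ln|y| = 7x^4/4 + C

General solution: y = Ce^(7x^4/4)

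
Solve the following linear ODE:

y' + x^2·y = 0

Using integrating factor method:

General solution: y = Ce^(-x^3/3)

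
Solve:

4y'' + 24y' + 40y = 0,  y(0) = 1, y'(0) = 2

General solution: y = e^(-3x)(C₁cos(x) + C₂sin(x))
Complex roots r = -3 ± i
Applying ICs: C₁ = 1, C₂ = 5
Particular solution: y = e^(-3x)(cos(x) + 5sin(x))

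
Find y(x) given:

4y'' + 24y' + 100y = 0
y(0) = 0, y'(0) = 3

General solution: y = e^(-3x)(C₁cos(4x) + C₂sin(4x))
Complex roots r = -3 ± 4i
Applying ICs: C₁ = 0, C₂ = 3/4
Particular solution: y = e^(-3x)((3/4)sin(4x))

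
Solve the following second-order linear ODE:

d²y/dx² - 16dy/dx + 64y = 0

Characteristic equation: r² - 16r + 64 = 0
Factored: (r - 8)² = 0
Repeated root: r = 8
General solution: y = (C₁ + C₂x)e^(8x)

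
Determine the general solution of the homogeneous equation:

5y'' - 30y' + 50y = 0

Characteristic equation: 5r² - 30r + 50 = 0
Divide by 5: r² - 6r + 10 = 0
Roots: r = 3 ± i (complex conjugates)
General solution: y = e^(3x)(C₁cos(x) + C₂sin(x))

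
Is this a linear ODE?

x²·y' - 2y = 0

Yes. Linear (y and its derivatives appear to the first power only, no products of y terms)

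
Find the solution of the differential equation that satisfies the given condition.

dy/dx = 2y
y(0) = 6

General solution: y = Ce^(2x)
Applying IC y(0) = 6:
Particular solution: y = 6e^(2x)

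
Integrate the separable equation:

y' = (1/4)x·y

Separating variables and integrating:
ln|y| = x^2/8 + C

General solution: y = Ce^(x^2/8)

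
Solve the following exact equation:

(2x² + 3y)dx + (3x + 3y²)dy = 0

Verify exactness: ∂M/∂y = ∂N/∂x ✓
Find F(x,y) such that ∂F/∂x = M, ∂F/∂y = N
Solution: 2x³/3 + 3xy + y³ = C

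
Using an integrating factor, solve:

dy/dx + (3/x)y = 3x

Using integrating factor method:

General solution: y = (3/5)x^2 + Cx^(-3)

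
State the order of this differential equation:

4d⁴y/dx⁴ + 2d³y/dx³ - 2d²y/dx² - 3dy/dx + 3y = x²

The order is 4 (highest derivative is of order 4).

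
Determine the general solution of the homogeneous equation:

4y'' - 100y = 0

Characteristic equation: 4r² - 100 = 0
Divide by 4: r² - 25 = 0
Roots: r = 5, -5 (distinct real)
General solution: y = C₁e^(5x) + C₂e^(-5x)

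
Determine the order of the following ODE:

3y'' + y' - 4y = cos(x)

The order is 2 (highest derivative is of order 2).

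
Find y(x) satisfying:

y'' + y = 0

Characteristic equation: r² + 1 = 0
Roots: r = ±i (complex conjugates)
General solution: y = C₁cos(x) + C₂sin(x)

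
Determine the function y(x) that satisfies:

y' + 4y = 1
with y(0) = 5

General solution: y = 1/4 + Ce^(-4x)
Applying y(0) = 5: C = 5 - 1/4 = 19/4
Particular solution: y = 1/4 + (19/4)e^(-4x)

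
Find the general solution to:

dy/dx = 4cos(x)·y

Separating variables and integrating:
ln|y| = 4sin(x) + C

General solution: y = Ce^(4sin(x))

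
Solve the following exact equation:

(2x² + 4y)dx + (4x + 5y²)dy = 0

Verify exactness: ∂M/∂y = ∂N/∂x ✓
Find F(x,y) such that ∂F/∂x = M, ∂F/∂y = N
Solution: 2x³/3 + 4xy + 5y³/3 = C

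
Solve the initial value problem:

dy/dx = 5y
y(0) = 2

General solution: y = Ce^(5x)
Applying IC y(0) = 2:
Particular solution: y = 2e^(5x)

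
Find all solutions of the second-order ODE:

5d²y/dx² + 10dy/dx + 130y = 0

Characteristic equation: 5r² + 10r + 130 = 0
Divide by 5: r² + 2r + 26 = 0
Roots: r = -1 ± 5i (complex conjugates)
General solution: y = e^(-x)(C₁cos(5x) + C₂sin(5x))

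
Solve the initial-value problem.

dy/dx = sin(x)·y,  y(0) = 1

General solution: y = Ce^(-cos(x))
Applying IC y(0) = 1:
Particular solution: y = e^(1-cos(x))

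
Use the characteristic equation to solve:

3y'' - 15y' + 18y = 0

Characteristic equation: 3r² - 15r + 18 = 0
Divide by 3: r² - 5r + 6 = 0
Roots: r = 3, 2 (distinct real)
General solution: y = C₁e^(3x) + C₂e^(2x)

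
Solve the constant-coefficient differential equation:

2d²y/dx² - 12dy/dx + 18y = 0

Characteristic equation: 2r² - 12r + 18 = 0
Divide by 2: r² - 6r + 9 = 0
Factored: (r - 3)² = 0
Repeated root: r = 3
General solution: y = (C₁ + C₂x)e^(3x)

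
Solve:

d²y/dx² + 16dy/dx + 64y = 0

Characteristic equation: r² + 16r + 64 = 0
Factored: (r + 8)² = 0
Repeated root: r = -8
General solution: y = (C₁ + C₂x)e^(-8x)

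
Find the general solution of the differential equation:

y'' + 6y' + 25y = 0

Characteristic equation: r² + 6r + 25 = 0
Roots: r = -3 ± 4i (complex conjugates)
General solution: y = e^(-3x)(C₁cos(4x) + C₂sin(4x))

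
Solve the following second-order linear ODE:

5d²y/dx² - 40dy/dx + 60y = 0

Characteristic equation: 5r² - 40r + 60 = 0
Divide by 5: r² - 8r + 12 = 0
Roots: r = 6, 2 (distinct real)
General solution: y = C₁e^(6x) + C₂e^(2x)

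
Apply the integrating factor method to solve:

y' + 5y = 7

Using integrating factor method:

General solution: y = 7/5 + Ce^(-5x)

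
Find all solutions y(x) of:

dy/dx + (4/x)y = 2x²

Using integrating factor method:

General solution: y = (2/7)x^3 + Cx^(-4)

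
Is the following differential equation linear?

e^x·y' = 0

Yes. Linear (y and its derivatives appear to the first power only, no products of y terms)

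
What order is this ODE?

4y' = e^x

The order is 1 (highest derivative is of order 1).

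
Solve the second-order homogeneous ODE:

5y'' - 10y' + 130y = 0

Characteristic equation: 5r² - 10r + 130 = 0
Divide by 5: r² - 2r + 26 = 0
Roots: r = 1 ± 5i (complex conjugates)
General solution: y = e^x(C₁cos(5x) + C₂sin(5x))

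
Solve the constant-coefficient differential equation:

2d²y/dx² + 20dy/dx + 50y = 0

Characteristic equation: 2r² + 20r + 50 = 0
Divide by 2: r² + 10r + 25 = 0
Factored: (r + 5)² = 0
Repeated root: r = -5
General solution: y = (C₁ + C₂x)e^(-5x)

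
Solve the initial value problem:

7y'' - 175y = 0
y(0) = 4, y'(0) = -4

General solution: y = C₁e^(5x) + C₂e^(-5x)
Applying ICs: C₁ = 8/5, C₂ = 12/5
Particular solution: y = (8/5)e^(5x) + (12/5)e^(-5x)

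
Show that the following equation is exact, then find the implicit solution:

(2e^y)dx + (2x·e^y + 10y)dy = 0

Verify exactness: ∂M/∂y = ∂N/∂x ✓
Find F(x,y) such that ∂F/∂x = M, ∂F/∂y = N
Solution: 2x·e^y + 5y² = C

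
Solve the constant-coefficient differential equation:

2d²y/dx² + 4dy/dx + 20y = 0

Characteristic equation: 2r² + 4r + 20 = 0
Divide by 2: r² + 2r + 10 = 0
Roots: r = -1 ± 3i (complex conjugates)
General solution: y = e^(-x)(C₁cos(3x) + C₂sin(3x))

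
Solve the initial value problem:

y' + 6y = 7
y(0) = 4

General solution: y = 7/6 + Ce^(-6x)
Applying y(0) = 4: C = 4 - 7/6 = 17/6
Particular solution: y = 7/6 + (17/6)e^(-6x)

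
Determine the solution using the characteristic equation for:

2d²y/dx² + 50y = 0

Characteristic equation: 2r² + 50 = 0
Divide by 2: r² + 25 = 0
Roots: r = ±5i (complex conjugates)
General solution: y = C₁cos(5x) + C₂sin(5x)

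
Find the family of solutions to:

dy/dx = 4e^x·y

Separating variables and integrating:
ln|y| = 4e^x + C

General solution: y = Ce^(4e^x)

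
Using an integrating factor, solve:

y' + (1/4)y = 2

Using integrating factor method:

General solution: y = 8 + Ce^(-x/4)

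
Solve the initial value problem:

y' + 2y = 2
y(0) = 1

General solution: y = 1 + Ce^(-2x)
Applying y(0) = 1: C = 1 - 1 = 0
Particular solution: y = 1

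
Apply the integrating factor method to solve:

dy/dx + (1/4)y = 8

Using integrating factor method:

General solution: y = 32 + Ce^(-x/4)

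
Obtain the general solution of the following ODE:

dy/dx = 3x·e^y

Separating variables and integrating:
-e^(-y) = 3x²/2 + C

General solution: y = -ln(C - 3x²/2)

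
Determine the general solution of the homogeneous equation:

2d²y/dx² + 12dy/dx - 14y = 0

Characteristic equation: 2r² + 12r - 14 = 0
Divide by 2: r² + 6r - 7 = 0
Roots: r = 1, -7 (distinct real)
General solution: y = C₁e^x + C₂e^(-7x)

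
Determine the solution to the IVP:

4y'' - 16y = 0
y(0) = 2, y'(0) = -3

General solution: y = C₁e^(2x) + C₂e^(-2x)
Applying ICs: C₁ = 1/4, C₂ = 7/4
Particular solution: y = (1/4)e^(2x) + (7/4)e^(-2x)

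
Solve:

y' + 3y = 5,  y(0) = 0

General solution: y = 5/3 + Ce^(-3x)
Applying y(0) = 0: C = 0 - 5/3 = -5/3
Particular solution: y = 5/3 - (5/3)e^(-3x)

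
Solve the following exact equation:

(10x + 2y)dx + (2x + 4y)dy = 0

Verify exactness: ∂M/∂y = ∂N/∂x ✓
Find F(x,y) such that ∂F/∂x = M, ∂F/∂y = N
Solution: 5x² + 2xy + 2y² = C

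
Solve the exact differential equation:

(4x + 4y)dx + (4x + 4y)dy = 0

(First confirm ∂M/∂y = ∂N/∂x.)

Verify exactness: ∂M/∂y = ∂N/∂x ✓
Find F(x,y) such that ∂F/∂x = M, ∂F/∂y = N
Solution: 2x² + 4xy + 2y² = C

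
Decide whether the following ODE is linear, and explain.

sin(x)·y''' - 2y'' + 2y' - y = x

Linear (y and its derivatives appear to the first power only, no products of y terms)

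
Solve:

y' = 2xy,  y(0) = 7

General solution: y = Ce^(x²)
Applying IC y(0) = 7:
Particular solution: y = 7e^(x²)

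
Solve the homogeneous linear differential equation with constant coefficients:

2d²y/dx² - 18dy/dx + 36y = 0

Characteristic equation: 2r² - 18r + 36 = 0
Divide by 2: r² - 9r + 18 = 0
Roots: r = 3, 6 (distinct real)
General solution: y = C₁e^(3x) + C₂e^(6x)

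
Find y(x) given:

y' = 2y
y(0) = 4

General solution: y = Ce^(2x)
Applying IC y(0) = 4:
Particular solution: y = 4e^(2x)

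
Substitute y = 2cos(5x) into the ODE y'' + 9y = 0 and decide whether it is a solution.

Verification:
y'' = -50cos(5x)
y'' + 9y ≠ 0 (frequency mismatch: got 25 instead of 9)

No, it is not a solution.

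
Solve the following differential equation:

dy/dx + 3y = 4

Using integrating factor method:

General solution: y = 4/3 + Ce^(-3x)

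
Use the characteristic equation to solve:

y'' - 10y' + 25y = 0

Characteristic equation: r² - 10r + 25 = 0
Factored: (r - 5)² = 0
Repeated root: r = 5
General solution: y = (C₁ + C₂x)e^(5x)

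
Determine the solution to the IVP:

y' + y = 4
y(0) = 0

General solution: y = 4 + Ce^(-x)
Applying y(0) = 0: C = 0 - 4 = -4
Particular solution: y = 4 - 4e^(-x)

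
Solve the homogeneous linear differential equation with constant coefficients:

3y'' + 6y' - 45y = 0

Characteristic equation: 3r² + 6r - 45 = 0
Divide by 3: r² + 2r - 15 = 0
Roots: r = 3, -5 (distinct real)
General solution: y = C₁e^(3x) + C₂e^(-5x)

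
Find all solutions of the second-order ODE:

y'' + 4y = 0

Characteristic equation: r² + 4 = 0
Roots: r = ±2i (complex conjugates)
General solution: y = C₁cos(2x) + C₂sin(2x)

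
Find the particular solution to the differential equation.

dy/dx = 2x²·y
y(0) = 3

General solution: y = Ce^(2x³/3)
Applying IC y(0) = 3:
Particular solution: y = 3e^(2x³/3)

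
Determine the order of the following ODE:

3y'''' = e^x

The order is 4 (highest derivative is of order 4).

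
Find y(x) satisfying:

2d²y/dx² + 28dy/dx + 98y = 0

Characteristic equation: 2r² + 28r + 98 = 0
Divide by 2: r² + 14r + 49 = 0
Factored: (r + 7)² = 0
Repeated root: r = -7
General solution: y = (C₁ + C₂x)e^(-7x)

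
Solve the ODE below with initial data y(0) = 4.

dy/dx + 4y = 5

General solution: y = 5/4 + Ce^(-4x)
Applying y(0) = 4: C = 4 - 5/4 = 11/4
Particular solution: y = 5/4 + (11/4)e^(-4x)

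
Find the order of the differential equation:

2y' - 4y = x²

The order is 1 (highest derivative is of order 1).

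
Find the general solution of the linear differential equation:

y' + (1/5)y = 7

Using integrating factor method:

General solution: y = 35 + Ce^(-x/5)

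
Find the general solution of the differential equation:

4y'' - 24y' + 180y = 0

Characteristic equation: 4r² - 24r + 180 = 0
Divide by 4: r² - 6r + 45 = 0
Roots: r = 3 ± 6i (complex conjugates)
General solution: y = e^(3x)(C₁cos(6x) + C₂sin(6x))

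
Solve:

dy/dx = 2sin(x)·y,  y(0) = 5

General solution: y = Ce^(-2cos(x))
Applying IC y(0) = 5:
Particular solution: y = 5e^(2(1-cos(x)))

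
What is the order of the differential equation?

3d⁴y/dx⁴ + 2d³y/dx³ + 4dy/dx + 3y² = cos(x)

The order is 4 (highest derivative is of order 4).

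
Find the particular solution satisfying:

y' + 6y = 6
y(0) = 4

General solution: y = 1 + Ce^(-6x)
Applying y(0) = 4: C = 4 - 1 = 3
Particular solution: y = 1 + 3e^(-6x)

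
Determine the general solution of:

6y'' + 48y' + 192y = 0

Characteristic equation: 6r² + 48r + 192 = 0
Divide by 6: r² + 8r + 32 = 0
Roots: r = -4 ± 4i (complex conjugates)
General solution: y = e^(-4x)(C₁cos(4x) + C₂sin(4x))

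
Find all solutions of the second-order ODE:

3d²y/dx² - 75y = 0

Characteristic equation: 3r² - 75 = 0
Divide by 3: r² - 25 = 0
Roots: r = 5, -5 (distinct real)
General solution: y = C₁e^(5x) + C₂e^(-5x)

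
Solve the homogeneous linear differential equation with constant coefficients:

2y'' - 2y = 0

Characteristic equation: 2r² - 2 = 0
Divide by 2: r² - 1 = 0
Roots: r = 1, -1 (distinct real)
General solution: y = C₁e^x + C₂e^(-x)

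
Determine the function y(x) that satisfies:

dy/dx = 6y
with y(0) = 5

General solution: y = Ce^(6x)
Applying IC y(0) = 5:
Particular solution: y = 5e^(6x)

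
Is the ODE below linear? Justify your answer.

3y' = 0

Yes. Linear (y and its derivatives appear to the first power only, no products of y terms)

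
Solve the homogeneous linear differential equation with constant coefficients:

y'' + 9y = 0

Characteristic equation: r² + 9 = 0
Roots: r = ±3i (complex conjugates)
General solution: y = C₁cos(3x) + C₂sin(3x)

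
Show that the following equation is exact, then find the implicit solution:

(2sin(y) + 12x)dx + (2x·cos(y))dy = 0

Verify exactness: ∂M/∂y = ∂N/∂x ✓
Find F(x,y) such that ∂F/∂x = M, ∂F/∂y = N
Solution: 2x·sin(y) + 6x² = C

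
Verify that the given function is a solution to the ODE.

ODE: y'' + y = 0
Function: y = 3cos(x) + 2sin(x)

Verification:
y'' = -3cos(x) - 2sin(x)
y'' + y = 0 ✓

Yes, it is a solution.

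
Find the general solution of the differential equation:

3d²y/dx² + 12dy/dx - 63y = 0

Characteristic equation: 3r² + 12r - 63 = 0
Divide by 3: r² + 4r - 21 = 0
Roots: r = 3, -7 (distinct real)
General solution: y = C₁e^(3x) + C₂e^(-7x)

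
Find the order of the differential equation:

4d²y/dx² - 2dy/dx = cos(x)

The order is 2 (highest derivative is of order 2).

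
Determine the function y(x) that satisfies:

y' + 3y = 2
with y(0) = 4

General solution: y = 2/3 + Ce^(-3x)
Applying y(0) = 4: C = 4 - 2/3 = 10/3
Particular solution: y = 2/3 + (10/3)e^(-3x)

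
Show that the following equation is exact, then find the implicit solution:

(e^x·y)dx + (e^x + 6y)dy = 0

Verify exactness: ∂M/∂y = ∂N/∂x ✓
Find F(x,y) such that ∂F/∂x = M, ∂F/∂y = N
Solution: e^x·y + 3y² = C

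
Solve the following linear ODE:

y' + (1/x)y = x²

Using integrating factor method:

General solution: y = (1/4)x^3 + C/x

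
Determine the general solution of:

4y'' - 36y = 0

Characteristic equation: 4r² - 36 = 0
Divide by 4: r² - 9 = 0
Roots: r = 3, -3 (distinct real)
General solution: y = C₁e^(3x) + C₂e^(-3x)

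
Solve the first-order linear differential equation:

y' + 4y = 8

Using integrating factor method:

General solution: y = 2 + Ce^(-4x)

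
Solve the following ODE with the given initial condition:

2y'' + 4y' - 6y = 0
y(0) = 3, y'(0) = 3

General solution: y = C₁e^x + C₂e^(-3x)
Applying ICs: C₁ = 3, C₂ = 0
Particular solution: y = 3e^x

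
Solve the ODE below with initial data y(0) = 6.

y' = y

General solution: y = Ce^x
Applying IC y(0) = 6:
Particular solution: y = 6e^x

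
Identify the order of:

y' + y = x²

The order is 1 (highest derivative is of order 1).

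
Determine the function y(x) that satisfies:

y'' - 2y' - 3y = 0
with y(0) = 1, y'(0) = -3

General solution: y = C₁e^(3x) + C₂e^(-x)
Applying ICs: C₁ = -1/2, C₂ = 3/2
Particular solution: y = -(1/2)e^(3x) + (3/2)e^(-x)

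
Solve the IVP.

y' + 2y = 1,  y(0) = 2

General solution: y = 1/2 + Ce^(-2x)
Applying y(0) = 2: C = 2 - 1/2 = 3/2
Particular solution: y = 1/2 + (3/2)e^(-2x)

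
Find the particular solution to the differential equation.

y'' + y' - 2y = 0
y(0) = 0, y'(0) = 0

General solution: y = C₁e^x + C₂e^(-2x)
Applying ICs: C₁ = 0, C₂ = 0
Particular solution: y = 0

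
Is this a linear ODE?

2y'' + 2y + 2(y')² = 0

No. Nonlinear ((y')² term)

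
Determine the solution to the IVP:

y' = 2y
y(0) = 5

General solution: y = Ce^(2x)
Applying IC y(0) = 5:
Particular solution: y = 5e^(2x)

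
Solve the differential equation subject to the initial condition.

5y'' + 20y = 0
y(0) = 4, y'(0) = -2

General solution: y = C₁cos(2x) + C₂sin(2x)
Complex roots r = ±2i
Applying ICs: C₁ = 4, C₂ = -1
Particular solution: y = 4cos(2x) - sin(2x)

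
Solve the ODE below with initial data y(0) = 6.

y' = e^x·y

General solution: y = Ce^(e^x)
Applying IC y(0) = 6:
Particular solution: y = 6e^(e^x - 1)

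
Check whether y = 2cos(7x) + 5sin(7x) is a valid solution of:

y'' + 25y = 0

Verification:
y'' = -98cos(7x) - 245sin(7x)
y'' + 25y ≠ 0 (frequency mismatch: got 49 instead of 25)

No, it is not a solution.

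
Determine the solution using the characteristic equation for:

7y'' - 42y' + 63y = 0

Characteristic equation: 7r² - 42r + 63 = 0
Divide by 7: r² - 6r + 9 = 0
Factored: (r - 3)² = 0
Repeated root: r = 3
General solution: y = (C₁ + C₂x)e^(3x)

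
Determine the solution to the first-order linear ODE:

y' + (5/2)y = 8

Using integrating factor method:

General solution: y = 16/5 + Ce^(-5x/2)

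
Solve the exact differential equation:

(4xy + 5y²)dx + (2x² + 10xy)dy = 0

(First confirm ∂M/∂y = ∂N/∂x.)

Verify exactness: ∂M/∂y = ∂N/∂x ✓
Find F(x,y) such that ∂F/∂x = M, ∂F/∂y = N
Solution: 2x²y + 5xy² = C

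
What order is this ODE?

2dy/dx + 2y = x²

The order is 1 (highest derivative is of order 1).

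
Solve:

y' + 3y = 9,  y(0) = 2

General solution: y = 3 + Ce^(-3x)
Applying y(0) = 2: C = 2 - 3 = -1
Particular solution: y = 3 - e^(-3x)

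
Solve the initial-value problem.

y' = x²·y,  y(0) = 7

General solution: y = Ce^(x³/3)
Applying IC y(0) = 7:
Particular solution: y = 7e^(x³/3)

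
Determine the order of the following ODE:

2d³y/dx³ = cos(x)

The order is 3 (highest derivative is of order 3).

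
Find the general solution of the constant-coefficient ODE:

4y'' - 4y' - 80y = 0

Characteristic equation: 4r² - 4r - 80 = 0
Divide by 4: r² - r - 20 = 0
Roots: r = 5, -4 (distinct real)
General solution: y = C₁e^(5x) + C₂e^(-4x)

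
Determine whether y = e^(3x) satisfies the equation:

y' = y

Verification:
y = e^(3x)
y' = 3e^(3x)
But y = e^(3x)
y' ≠ y — the derivative does not match

No, it is not a solution.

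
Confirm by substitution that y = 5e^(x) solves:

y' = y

Verification:
y = 5e^(x)
y' = 5e^(x)
y = 5e^(x)
y' = y ✓

Yes, it is a solution.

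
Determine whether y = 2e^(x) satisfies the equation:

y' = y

Verification:
y = 2e^(x)
y' = 2e^(x)
y = 2e^(x)
y' = y ✓

Yes, it is a solution.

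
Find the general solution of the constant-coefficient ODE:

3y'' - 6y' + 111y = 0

Characteristic equation: 3r² - 6r + 111 = 0
Divide by 3: r² - 2r + 37 = 0
Roots: r = 1 ± 6i (complex conjugates)
General solution: y = e^x(C₁cos(6x) + C₂sin(6x))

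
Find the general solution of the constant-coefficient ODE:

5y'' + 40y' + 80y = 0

Characteristic equation: 5r² + 40r + 80 = 0
Divide by 5: r² + 8r + 16 = 0
Factored: (r + 4)² = 0
Repeated root: r = -4
General solution: y = (C₁ + C₂x)e^(-4x)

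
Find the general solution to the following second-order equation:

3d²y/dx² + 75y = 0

Characteristic equation: 3r² + 75 = 0
Divide by 3: r² + 25 = 0
Roots: r = ±5i (complex conjugates)
General solution: y = C₁cos(5x) + C₂sin(5x)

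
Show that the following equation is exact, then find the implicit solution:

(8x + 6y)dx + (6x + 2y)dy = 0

Verify exactness: ∂M/∂y = ∂N/∂x ✓
Find F(x,y) such that ∂F/∂x = M, ∂F/∂y = N
Solution: 4x² + 6xy + y² = C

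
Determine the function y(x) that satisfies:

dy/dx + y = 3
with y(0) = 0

General solution: y = 3 + Ce^(-x)
Applying y(0) = 0: C = 0 - 3 = -3
Particular solution: y = 3 - 3e^(-x)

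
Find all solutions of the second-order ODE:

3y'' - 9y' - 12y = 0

Characteristic equation: 3r² - 9r - 12 = 0
Divide by 3: r² - 3r - 4 = 0
Roots: r = 4, -1 (distinct real)
General solution: y = C₁e^(4x) + C₂e^(-x)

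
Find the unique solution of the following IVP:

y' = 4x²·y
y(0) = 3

General solution: y = Ce^(4x³/3)
Applying IC y(0) = 3:
Particular solution: y = 3e^(4x³/3)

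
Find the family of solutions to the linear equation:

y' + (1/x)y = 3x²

Using integrating factor method:

General solution: y = (3/4)x^3 + C/x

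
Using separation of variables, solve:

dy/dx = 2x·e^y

Separating variables and integrating:
-e^(-y) = x² + C

General solution: y = -ln(C - x²)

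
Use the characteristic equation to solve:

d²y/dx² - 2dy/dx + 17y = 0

Characteristic equation: r² - 2r + 17 = 0
Roots: r = 1 ± 4i (complex conjugates)
General solution: y = e^x(C₁cos(4x) + C₂sin(4x))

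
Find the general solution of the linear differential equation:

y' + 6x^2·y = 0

Using integrating factor method:

General solution: y = Ce^(-2x^3)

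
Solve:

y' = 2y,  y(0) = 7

General solution: y = Ce^(2x)
Applying IC y(0) = 7:
Particular solution: y = 7e^(2x)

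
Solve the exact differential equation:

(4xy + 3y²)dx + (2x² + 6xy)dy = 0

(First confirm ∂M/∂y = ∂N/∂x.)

Verify exactness: ∂M/∂y = ∂N/∂x ✓
Find F(x,y) such that ∂F/∂x = M, ∂F/∂y = N
Solution: 2x²y + 3xy² = C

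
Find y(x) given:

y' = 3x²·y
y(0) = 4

General solution: y = Ce^(x³)
Applying IC y(0) = 4:
Particular solution: y = 4e^(x³)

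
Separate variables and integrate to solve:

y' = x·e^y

Separating variables and integrating:
-e^(-y) = x²/2 + C

General solution: y = -ln(C - x²/2)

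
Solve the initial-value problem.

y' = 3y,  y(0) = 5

General solution: y = Ce^(3x)
Applying IC y(0) = 5:
Particular solution: y = 5e^(3x)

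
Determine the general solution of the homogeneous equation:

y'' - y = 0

Characteristic equation: r² - 1 = 0
Roots: r = 1, -1 (distinct real)
General solution: y = C₁e^x + C₂e^(-x)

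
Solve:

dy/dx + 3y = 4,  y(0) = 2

General solution: y = 4/3 + Ce^(-3x)
Applying y(0) = 2: C = 2 - 4/3 = 2/3
Particular solution: y = 4/3 + (2/3)e^(-3x)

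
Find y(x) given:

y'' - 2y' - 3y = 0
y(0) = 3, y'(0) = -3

General solution: y = C₁e^(3x) + C₂e^(-x)
Applying ICs: C₁ = 0, C₂ = 3
Particular solution: y = 3e^(-x)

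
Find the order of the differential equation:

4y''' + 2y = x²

The order is 3 (highest derivative is of order 3).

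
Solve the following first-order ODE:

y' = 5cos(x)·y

Separating variables and integrating:
ln|y| = 5sin(x) + C

General solution: y = Ce^(5sin(x))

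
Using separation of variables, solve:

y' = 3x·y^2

Separating variables and integrating:
-1/y = 3x^2/2 + C

General solution: y^-1 = (-3/2)x^2 + C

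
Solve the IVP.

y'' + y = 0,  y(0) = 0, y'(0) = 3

General solution: y = C₁cos(x) + C₂sin(x)
Complex roots r = ±i
Applying ICs: C₁ = 0, C₂ = 3
Particular solution: y = 3sin(x)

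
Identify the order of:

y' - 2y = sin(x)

The order is 1 (highest derivative is of order 1).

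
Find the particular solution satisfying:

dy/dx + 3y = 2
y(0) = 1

General solution: y = 2/3 + Ce^(-3x)
Applying y(0) = 1: C = 1 - 2/3 = 1/3
Particular solution: y = 2/3 + (1/3)e^(-3x)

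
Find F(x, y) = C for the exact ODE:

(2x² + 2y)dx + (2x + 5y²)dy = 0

Verify exactness: ∂M/∂y = ∂N/∂x ✓
Find F(x,y) such that ∂F/∂x = M, ∂F/∂y = N
Solution: 2x³/3 + 2xy + 5y³/3 = C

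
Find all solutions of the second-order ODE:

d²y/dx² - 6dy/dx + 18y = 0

Characteristic equation: r² - 6r + 18 = 0
Roots: r = 3 ± 3i (complex conjugates)
General solution: y = e^(3x)(C₁cos(3x) + C₂sin(3x))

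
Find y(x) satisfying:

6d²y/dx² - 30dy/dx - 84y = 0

Characteristic equation: 6r² - 30r - 84 = 0
Divide by 6: r² - 5r - 14 = 0
Roots: r = 7, -2 (distinct real)
General solution: y = C₁e^(7x) + C₂e^(-2x)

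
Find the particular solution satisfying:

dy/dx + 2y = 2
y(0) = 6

General solution: y = 1 + Ce^(-2x)
Applying y(0) = 6: C = 6 - 1 = 5
Particular solution: y = 1 + 5e^(-2x)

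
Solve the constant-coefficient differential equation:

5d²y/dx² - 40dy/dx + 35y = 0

Characteristic equation: 5r² - 40r + 35 = 0
Divide by 5: r² - 8r + 7 = 0
Roots: r = 1, 7 (distinct real)
General solution: y = C₁e^x + C₂e^(7x)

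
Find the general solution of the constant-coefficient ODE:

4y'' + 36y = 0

Characteristic equation: 4r² + 36 = 0
Divide by 4: r² + 9 = 0
Roots: r = ±3i (complex conjugates)
General solution: y = C₁cos(3x) + C₂sin(3x)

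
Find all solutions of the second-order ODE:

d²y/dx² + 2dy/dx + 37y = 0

Characteristic equation: r² + 2r + 37 = 0
Roots: r = -1 ± 6i (complex conjugates)
General solution: y = e^(-x)(C₁cos(6x) + C₂sin(6x))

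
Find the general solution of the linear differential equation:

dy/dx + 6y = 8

Using integrating factor method:

General solution: y = 4/3 + Ce^(-6x)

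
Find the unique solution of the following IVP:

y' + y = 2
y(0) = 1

General solution: y = 2 + Ce^(-x)
Applying y(0) = 1: C = 1 - 2 = -1
Particular solution: y = 2 - e^(-x)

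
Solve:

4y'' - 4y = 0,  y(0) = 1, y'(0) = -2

General solution: y = C₁e^x + C₂e^(-x)
Applying ICs: C₁ = -1/2, C₂ = 3/2
Particular solution: y = -(1/2)e^x + (3/2)e^(-x)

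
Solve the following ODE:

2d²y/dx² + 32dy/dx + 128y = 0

Characteristic equation: 2r² + 32r + 128 = 0
Divide by 2: r² + 16r + 64 = 0
Factored: (r + 8)² = 0
Repeated root: r = -8
General solution: y = (C₁ + C₂x)e^(-8x)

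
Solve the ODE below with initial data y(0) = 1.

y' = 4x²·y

General solution: y = Ce^(4x³/3)
Applying IC y(0) = 1:
Particular solution: y = e^(4x³/3)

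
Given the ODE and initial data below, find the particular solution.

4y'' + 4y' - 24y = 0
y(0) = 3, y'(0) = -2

General solution: y = C₁e^(2x) + C₂e^(-3x)
Applying ICs: C₁ = 7/5, C₂ = 8/5
Particular solution: y = (7/5)e^(2x) + (8/5)e^(-3x)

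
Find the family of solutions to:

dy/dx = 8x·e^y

Separating variables and integrating:
-e^(-y) = 4x² + C

General solution: y = -ln(C - 4x²)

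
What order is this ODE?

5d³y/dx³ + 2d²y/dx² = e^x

The order is 3 (highest derivative is of order 3).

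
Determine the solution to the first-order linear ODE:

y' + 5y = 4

Using integrating factor method:

General solution: y = 4/5 + Ce^(-5x)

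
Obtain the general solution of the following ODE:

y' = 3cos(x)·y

Separating variables and integrating:
ln|y| = 3sin(x) + C

General solution: y = Ce^(3sin(x))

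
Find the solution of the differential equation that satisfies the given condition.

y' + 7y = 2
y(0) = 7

General solution: y = 2/7 + Ce^(-7x)
Applying y(0) = 7: C = 7 - 2/7 = 47/7
Particular solution: y = 2/7 + (47/7)e^(-7x)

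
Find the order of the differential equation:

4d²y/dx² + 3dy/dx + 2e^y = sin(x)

The order is 2 (highest derivative is of order 2).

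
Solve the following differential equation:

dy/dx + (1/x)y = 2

Using integrating factor method:

General solution: y = x + C/x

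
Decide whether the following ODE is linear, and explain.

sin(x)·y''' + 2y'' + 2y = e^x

Linear (y and its derivatives appear to the first power only, no products of y terms)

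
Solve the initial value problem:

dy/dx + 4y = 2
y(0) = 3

General solution: y = 1/2 + Ce^(-4x)
Applying y(0) = 3: C = 3 - 1/2 = 5/2
Particular solution: y = 1/2 + (5/2)e^(-4x)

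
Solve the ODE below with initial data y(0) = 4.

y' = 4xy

General solution: y = Ce^(2x²)
Applying IC y(0) = 4:
Particular solution: y = 4e^(2x²)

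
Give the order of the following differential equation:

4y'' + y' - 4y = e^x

The order is 2 (highest derivative is of order 2).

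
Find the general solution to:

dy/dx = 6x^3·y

Separating variables and integrating:
ln|y| = 3x^4/2 + C

General solution: y = Ce^(3x^4/2)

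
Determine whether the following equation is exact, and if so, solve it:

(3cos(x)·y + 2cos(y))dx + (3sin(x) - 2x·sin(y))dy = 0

Verify exactness: ∂M/∂y = ∂N/∂x ✓
Find F(x,y) such that ∂F/∂x = M, ∂F/∂y = N
Solution: 3sin(x)·y + 2x·cos(y) = C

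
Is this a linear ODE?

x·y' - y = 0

Yes. Linear (y and its derivatives appear to the first power only, no products of y terms)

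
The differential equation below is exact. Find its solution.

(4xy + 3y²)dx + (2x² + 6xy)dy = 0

Verify exactness: ∂M/∂y = ∂N/∂x ✓
Find F(x,y) such that ∂F/∂x = M, ∂F/∂y = N
Solution: 2x²y + 3xy² = C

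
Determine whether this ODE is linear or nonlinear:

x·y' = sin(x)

Linear (y and its derivatives appear to the first power only, no products of y terms)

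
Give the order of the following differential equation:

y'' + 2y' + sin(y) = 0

The order is 2 (highest derivative is of order 2).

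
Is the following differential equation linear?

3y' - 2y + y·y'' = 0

No. Nonlinear (y·y'' term)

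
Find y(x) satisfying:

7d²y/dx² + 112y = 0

Characteristic equation: 7r² + 112 = 0
Divide by 7: r² + 16 = 0
Roots: r = ±4i (complex conjugates)
General solution: y = C₁cos(4x) + C₂sin(4x)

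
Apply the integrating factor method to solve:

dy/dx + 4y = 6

Using integrating factor method:

General solution: y = 3/2 + Ce^(-4x)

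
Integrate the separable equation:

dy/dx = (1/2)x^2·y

Separating variables and integrating:
ln|y| = x^3/6 + C

General solution: y = Ce^(x^3/6)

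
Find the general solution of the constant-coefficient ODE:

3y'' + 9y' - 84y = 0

Characteristic equation: 3r² + 9r - 84 = 0
Divide by 3: r² + 3r - 28 = 0
Roots: r = 4, -7 (distinct real)
General solution: y = C₁e^(4x) + C₂e^(-7x)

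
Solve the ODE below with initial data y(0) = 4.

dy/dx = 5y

General solution: y = Ce^(5x)
Applying IC y(0) = 4:
Particular solution: y = 4e^(5x)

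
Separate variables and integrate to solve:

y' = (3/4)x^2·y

Separating variables and integrating:
ln|y| = x^3/4 + C

General solution: y = Ce^(x^3/4)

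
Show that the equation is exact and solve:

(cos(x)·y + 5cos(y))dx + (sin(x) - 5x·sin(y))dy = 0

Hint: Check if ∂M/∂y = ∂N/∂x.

Verify exactness: ∂M/∂y = ∂N/∂x ✓
Find F(x,y) such that ∂F/∂x = M, ∂F/∂y = N
Solution: sin(x)·y + 5x·cos(y) = C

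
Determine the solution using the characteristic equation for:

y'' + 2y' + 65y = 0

Characteristic equation: r² + 2r + 65 = 0
Roots: r = -1 ± 8i (complex conjugates)
General solution: y = e^(-x)(C₁cos(8x) + C₂sin(8x))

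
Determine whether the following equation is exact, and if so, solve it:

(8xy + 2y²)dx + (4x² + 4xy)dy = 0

Verify exactness: ∂M/∂y = ∂N/∂x ✓
Find F(x,y) such that ∂F/∂x = M, ∂F/∂y = N
Solution: 4x²y + 2xy² = C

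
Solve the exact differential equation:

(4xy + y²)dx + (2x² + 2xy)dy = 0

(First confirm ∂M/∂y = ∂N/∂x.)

Verify exactness: ∂M/∂y = ∂N/∂x ✓
Find F(x,y) such that ∂F/∂x = M, ∂F/∂y = N
Solution: 2x²y + xy² = C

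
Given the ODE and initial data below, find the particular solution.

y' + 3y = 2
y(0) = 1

General solution: y = 2/3 + Ce^(-3x)
Applying y(0) = 1: C = 1 - 2/3 = 1/3
Particular solution: y = 2/3 + (1/3)e^(-3x)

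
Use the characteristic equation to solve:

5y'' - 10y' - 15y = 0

Characteristic equation: 5r² - 10r - 15 = 0
Divide by 5: r² - 2r - 3 = 0
Roots: r = 3, -1 (distinct real)
General solution: y = C₁e^(3x) + C₂e^(-x)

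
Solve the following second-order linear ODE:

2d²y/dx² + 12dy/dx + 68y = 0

Characteristic equation: 2r² + 12r + 68 = 0
Divide by 2: r² + 6r + 34 = 0
Roots: r = -3 ± 5i (complex conjugates)
General solution: y = e^(-3x)(C₁cos(5x) + C₂sin(5x))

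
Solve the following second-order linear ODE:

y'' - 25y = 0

Characteristic equation: r² - 25 = 0
Roots: r = 5, -5 (distinct real)
General solution: y = C₁e^(5x) + C₂e^(-5x)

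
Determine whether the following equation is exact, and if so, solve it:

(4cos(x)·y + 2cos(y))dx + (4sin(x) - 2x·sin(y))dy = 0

Verify exactness: ∂M/∂y = ∂N/∂x ✓
Find F(x,y) such that ∂F/∂x = M, ∂F/∂y = N
Solution: 4sin(x)·y + 2x·cos(y) = C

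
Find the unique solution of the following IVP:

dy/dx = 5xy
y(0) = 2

General solution: y = Ce^(5x²/2)
Applying IC y(0) = 2:
Particular solution: y = 2e^(5x²/2)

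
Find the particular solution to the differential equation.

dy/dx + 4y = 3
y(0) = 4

General solution: y = 3/4 + Ce^(-4x)
Applying y(0) = 4: C = 4 - 3/4 = 13/4
Particular solution: y = 3/4 + (13/4)e^(-4x)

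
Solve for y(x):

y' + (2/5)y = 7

Using integrating factor method:

General solution: y = 35/2 + Ce^(-2x/5)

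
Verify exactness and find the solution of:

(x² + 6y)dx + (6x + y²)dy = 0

Verify exactness: ∂M/∂y = ∂N/∂x ✓
Find F(x,y) such that ∂F/∂x = M, ∂F/∂y = N
Solution: x³/3 + 6xy + y³/3 = C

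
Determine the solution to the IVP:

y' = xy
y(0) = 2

General solution: y = Ce^(x²/2)
Applying IC y(0) = 2:
Particular solution: y = 2e^(x²/2)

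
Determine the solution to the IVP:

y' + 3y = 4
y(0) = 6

General solution: y = 4/3 + Ce^(-3x)
Applying y(0) = 6: C = 6 - 4/3 = 14/3
Particular solution: y = 4/3 + (14/3)e^(-3x)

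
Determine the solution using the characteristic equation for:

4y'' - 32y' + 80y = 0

Characteristic equation: 4r² - 32r + 80 = 0
Divide by 4: r² - 8r + 20 = 0
Roots: r = 4 ± 2i (complex conjugates)
General solution: y = e^(4x)(C₁cos(2x) + C₂sin(2x))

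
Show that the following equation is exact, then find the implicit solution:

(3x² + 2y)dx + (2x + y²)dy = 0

Verify exactness: ∂M/∂y = ∂N/∂x ✓
Find F(x,y) such that ∂F/∂x = M, ∂F/∂y = N
Solution: x³ + 2xy + y³/3 = C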